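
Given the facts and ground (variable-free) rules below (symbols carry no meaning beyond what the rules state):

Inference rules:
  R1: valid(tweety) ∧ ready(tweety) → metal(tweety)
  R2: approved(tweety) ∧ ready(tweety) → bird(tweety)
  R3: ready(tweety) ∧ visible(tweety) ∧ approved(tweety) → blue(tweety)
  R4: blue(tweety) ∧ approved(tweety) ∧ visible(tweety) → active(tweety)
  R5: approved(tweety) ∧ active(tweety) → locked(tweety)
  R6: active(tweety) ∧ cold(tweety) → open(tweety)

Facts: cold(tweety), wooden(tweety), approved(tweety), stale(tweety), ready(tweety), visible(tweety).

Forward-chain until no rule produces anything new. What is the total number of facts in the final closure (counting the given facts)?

11

Round 1: R2 [approved(tweety) ∧ ready(tweety) → bird(tweety)]; R3 [ready(tweety) ∧ visible(tweety) ∧ approved(tweety) → blue(tweety)]. Adds bird(tweety), blue(tweety).
Round 2: R4 [blue(tweety) ∧ approved(tweety) ∧ visible(tweety) → active(tweety)]. Adds active(tweety).
Round 3: R5 [approved(tweety) ∧ active(tweety) → locked(tweety)]; R6 [active(tweety) ∧ cold(tweety) → open(tweety)]. Adds locked(tweety), open(tweety).
Closure: {active(tweety), approved(tweety), bird(tweety), blue(tweety), cold(tweety), locked(tweety), open(tweety), ready(tweety), stale(tweety), visible(tweety), wooden(tweety)} — 11 facts.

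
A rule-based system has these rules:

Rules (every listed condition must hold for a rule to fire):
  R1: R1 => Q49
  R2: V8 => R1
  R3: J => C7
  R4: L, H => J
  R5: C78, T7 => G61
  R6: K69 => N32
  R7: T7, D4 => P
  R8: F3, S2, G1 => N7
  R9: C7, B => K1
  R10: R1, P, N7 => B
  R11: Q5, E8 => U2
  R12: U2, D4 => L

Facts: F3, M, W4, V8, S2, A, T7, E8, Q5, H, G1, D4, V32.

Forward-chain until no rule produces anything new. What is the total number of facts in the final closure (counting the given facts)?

23

Round 1 — R2, R7, R8, R11, derive R1, P, N7, U2.
Round 2 — R1, R10, R12, derive Q49, B, L.
Round 3 — R4, derive J.
Round 4 — R3, derive C7.
Round 5 — R9, derive K1.
Closure: {A, B, C7, D4, E8, F3, G1, H, J, K1, L, M, N7, P, Q49, Q5, R1, S2, T7, U2, V32, V8, W4} — 23 facts.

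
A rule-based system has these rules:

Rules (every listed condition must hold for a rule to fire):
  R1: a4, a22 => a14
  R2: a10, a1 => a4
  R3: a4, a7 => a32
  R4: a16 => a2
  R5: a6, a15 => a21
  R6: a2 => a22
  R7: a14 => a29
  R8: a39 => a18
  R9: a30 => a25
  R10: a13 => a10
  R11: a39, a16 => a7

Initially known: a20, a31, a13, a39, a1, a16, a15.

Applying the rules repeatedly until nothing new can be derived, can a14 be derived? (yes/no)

Round 1 — R4, R8, R10, R11, derive a2, a18, a10, a7.
Round 2 — R2, R6, derive a4, a22.
Round 3 — R1, R3, derive a14, a32.
Round 4 — R7, derive a29.
a14 appears in round 3, so it is derivable.

yes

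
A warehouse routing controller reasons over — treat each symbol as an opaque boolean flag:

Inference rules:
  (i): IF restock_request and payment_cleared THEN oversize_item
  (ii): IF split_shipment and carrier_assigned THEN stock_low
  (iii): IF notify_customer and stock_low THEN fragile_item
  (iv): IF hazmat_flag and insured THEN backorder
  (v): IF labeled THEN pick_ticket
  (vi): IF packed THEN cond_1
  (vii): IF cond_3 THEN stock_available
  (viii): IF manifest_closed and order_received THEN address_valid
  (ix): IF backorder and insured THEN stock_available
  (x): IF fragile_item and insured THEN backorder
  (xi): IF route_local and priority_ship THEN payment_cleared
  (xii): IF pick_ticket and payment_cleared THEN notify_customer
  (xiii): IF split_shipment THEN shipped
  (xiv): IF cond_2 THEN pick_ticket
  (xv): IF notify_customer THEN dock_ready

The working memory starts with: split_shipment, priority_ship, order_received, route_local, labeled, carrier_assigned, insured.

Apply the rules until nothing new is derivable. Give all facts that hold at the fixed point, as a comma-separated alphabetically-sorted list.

backorder, carrier_assigned, dock_ready, fragile_item, insured, labeled, notify_customer, order_received, payment_cleared, pick_ticket, priority_ship, route_local, shipped, split_shipment, stock_available, stock_low

[1] (ii) [IF split_shipment and carrier_assigned THEN stock_low]; (v) [IF labeled THEN pick_ticket]; (xi) [IF route_local and priority_ship THEN payment_cleared]; (xiii) [IF split_shipment THEN shipped]. ⇒ new: stock_low, pick_ticket, payment_cleared, shipped.
[2] (xii) [IF pick_ticket and payment_cleared THEN notify_customer]. ⇒ new: notify_customer.
[3] (iii) [IF notify_customer and stock_low THEN fragile_item]; (xv) [IF notify_customer THEN dock_ready]. ⇒ new: fragile_item, dock_ready.
[4] (x) [IF fragile_item and insured THEN backorder]. ⇒ new: backorder.
[5] (ix) [IF backorder and insured THEN stock_available]. ⇒ new: stock_available.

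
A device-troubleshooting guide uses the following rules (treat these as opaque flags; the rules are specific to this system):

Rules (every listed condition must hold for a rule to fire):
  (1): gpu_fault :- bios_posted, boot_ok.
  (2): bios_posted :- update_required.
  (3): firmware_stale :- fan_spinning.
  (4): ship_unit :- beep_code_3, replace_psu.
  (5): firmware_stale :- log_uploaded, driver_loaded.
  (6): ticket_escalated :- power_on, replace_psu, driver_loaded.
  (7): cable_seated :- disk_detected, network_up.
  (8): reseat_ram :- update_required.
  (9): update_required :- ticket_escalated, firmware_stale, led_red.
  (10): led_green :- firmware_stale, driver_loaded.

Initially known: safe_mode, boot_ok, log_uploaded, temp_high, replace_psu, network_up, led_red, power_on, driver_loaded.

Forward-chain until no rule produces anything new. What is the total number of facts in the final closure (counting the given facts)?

16

Round 1 fires (5), (6), giving firmware_stale, ticket_escalated.
Round 2 fires (9), (10), giving update_required, led_green.
Round 3 fires (2), (8), giving bios_posted, reseat_ram.
Round 4 fires (1), giving gpu_fault.
Closure: {bios_posted, boot_ok, driver_loaded, firmware_stale, gpu_fault, led_green, led_red, log_uploaded, network_up, power_on, replace_psu, reseat_ram, safe_mode, temp_high, ticket_escalated, update_required} — 16 facts.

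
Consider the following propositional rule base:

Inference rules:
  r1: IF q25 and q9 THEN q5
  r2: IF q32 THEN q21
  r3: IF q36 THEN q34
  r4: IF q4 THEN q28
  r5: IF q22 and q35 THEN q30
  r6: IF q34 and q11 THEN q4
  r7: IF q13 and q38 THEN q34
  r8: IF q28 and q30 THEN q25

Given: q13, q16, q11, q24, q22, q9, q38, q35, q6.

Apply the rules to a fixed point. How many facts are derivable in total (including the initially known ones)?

15

Round 1 — r5, r7, derive q30, q34.
Round 2 — r6, derive q4.
Round 3 — r4, derive q28.
Round 4 — r8, derive q25.
Round 5 — r1, derive q5.
Closure: {q11, q13, q16, q22, q24, q25, q28, q30, q34, q35, q38, q4, q5, q6, q9} — 15 facts.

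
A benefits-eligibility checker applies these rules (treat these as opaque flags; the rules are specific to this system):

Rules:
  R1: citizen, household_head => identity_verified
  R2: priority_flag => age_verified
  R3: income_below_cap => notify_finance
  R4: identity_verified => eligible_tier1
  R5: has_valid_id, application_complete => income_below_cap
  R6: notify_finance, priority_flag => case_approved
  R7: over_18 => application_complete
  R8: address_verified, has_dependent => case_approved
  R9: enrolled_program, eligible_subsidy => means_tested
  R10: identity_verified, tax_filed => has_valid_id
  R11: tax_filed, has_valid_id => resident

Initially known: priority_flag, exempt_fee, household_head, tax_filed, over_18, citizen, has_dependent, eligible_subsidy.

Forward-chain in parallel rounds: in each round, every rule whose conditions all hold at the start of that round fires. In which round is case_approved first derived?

5

Round 1 — R1, R2, R7, derive identity_verified, age_verified, application_complete.
Round 2 — R4, R10, derive eligible_tier1, has_valid_id.
Round 3 — R5, R11, derive income_below_cap, resident.
Round 4 — R3, derive notify_finance.
Round 5 — R6, derive case_approved.
case_approved first appears in round 5.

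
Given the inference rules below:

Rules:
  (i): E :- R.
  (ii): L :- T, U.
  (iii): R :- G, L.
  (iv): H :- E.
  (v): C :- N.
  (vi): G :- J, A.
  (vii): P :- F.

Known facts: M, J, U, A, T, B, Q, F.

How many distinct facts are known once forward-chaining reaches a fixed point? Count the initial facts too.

Round 1 — (ii), (vi), (vii), derive L, G, P.
Round 2 — (iii), derive R.
Round 3 — (i), derive E.
Round 4 — (iv), derive H.
Closure: {A, B, E, F, G, H, J, L, M, P, Q, R, T, U} — 14 facts.

14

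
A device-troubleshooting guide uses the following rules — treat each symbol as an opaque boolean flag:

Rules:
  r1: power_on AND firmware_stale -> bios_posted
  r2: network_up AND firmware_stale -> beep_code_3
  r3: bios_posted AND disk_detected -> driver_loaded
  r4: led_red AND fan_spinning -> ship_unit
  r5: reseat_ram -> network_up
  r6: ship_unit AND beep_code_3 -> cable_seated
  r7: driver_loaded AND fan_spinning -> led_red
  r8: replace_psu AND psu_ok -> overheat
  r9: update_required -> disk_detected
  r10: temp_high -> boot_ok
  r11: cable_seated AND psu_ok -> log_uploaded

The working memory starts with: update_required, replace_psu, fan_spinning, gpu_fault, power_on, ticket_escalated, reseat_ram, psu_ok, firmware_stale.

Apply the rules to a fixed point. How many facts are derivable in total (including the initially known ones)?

Round 1 — r1, r5, r8, r9, derive bios_posted, network_up, overheat, disk_detected.
Round 2 — r2, r3, derive beep_code_3, driver_loaded.
Round 3 — r7, derive led_red.
Round 4 — r4, derive ship_unit.
Round 5 — r6, derive cable_seated.
Round 6 — r11, derive log_uploaded.
Closure: {beep_code_3, bios_posted, cable_seated, disk_detected, driver_loaded, fan_spinning, firmware_stale, gpu_fault, led_red, log_uploaded, network_up, overheat, power_on, psu_ok, replace_psu, reseat_ram, ship_unit, ticket_escalated, update_required} — 19 facts.

19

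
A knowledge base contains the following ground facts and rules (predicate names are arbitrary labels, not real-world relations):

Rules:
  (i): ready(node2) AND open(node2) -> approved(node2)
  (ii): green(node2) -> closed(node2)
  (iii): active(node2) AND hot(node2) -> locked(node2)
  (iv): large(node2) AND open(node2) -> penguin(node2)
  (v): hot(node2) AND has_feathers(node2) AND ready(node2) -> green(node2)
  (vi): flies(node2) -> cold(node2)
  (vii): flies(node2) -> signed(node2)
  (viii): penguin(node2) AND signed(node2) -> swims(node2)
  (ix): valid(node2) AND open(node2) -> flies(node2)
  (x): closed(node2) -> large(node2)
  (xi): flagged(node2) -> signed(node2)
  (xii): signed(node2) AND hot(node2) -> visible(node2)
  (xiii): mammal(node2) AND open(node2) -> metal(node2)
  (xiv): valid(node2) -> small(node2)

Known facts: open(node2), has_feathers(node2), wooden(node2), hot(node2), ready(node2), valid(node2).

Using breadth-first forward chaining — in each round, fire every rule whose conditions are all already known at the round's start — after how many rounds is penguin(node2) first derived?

4

Round 1: (i) [ready(node2) AND open(node2) -> approved(node2)]; (v) [hot(node2) AND has_feathers(node2) AND ready(node2) -> green(node2)]; (ix) [valid(node2) AND open(node2) -> flies(node2)]; (xiv) [valid(node2) -> small(node2)]. New: approved(node2), green(node2), flies(node2), small(node2).
Round 2: (ii) [green(node2) -> closed(node2)]; (vi) [flies(node2) -> cold(node2)]; (vii) [flies(node2) -> signed(node2)]. New: closed(node2), cold(node2), signed(node2).
Round 3: (x) [closed(node2) -> large(node2)]; (xii) [signed(node2) AND hot(node2) -> visible(node2)]. New: large(node2), visible(node2).
Round 4: (iv) [large(node2) AND open(node2) -> penguin(node2)]. New: penguin(node2).
penguin(node2) first appears in round 4.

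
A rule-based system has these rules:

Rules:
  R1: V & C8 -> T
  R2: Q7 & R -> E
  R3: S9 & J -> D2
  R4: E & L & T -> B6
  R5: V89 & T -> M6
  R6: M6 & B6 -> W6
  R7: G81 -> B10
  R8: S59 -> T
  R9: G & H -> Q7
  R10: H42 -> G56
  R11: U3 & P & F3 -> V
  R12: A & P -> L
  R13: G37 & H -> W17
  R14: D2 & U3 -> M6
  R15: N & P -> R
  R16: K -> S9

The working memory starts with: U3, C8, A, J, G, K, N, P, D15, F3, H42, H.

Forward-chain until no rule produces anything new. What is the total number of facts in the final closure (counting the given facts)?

24

Round 1 — R9, R10, R11, R12, R15, R16, derive Q7, G56, V, L, R, S9.
Round 2 — R1, R2, R3, derive T, E, D2.
Round 3 — R4, R14, derive B6, M6.
Round 4 — R6, derive W6.
Closure: {A, B6, C8, D15, D2, E, F3, G, G56, H, H42, J, K, L, M6, N, P, Q7, R, S9, T, U3, V, W6} — 24 facts.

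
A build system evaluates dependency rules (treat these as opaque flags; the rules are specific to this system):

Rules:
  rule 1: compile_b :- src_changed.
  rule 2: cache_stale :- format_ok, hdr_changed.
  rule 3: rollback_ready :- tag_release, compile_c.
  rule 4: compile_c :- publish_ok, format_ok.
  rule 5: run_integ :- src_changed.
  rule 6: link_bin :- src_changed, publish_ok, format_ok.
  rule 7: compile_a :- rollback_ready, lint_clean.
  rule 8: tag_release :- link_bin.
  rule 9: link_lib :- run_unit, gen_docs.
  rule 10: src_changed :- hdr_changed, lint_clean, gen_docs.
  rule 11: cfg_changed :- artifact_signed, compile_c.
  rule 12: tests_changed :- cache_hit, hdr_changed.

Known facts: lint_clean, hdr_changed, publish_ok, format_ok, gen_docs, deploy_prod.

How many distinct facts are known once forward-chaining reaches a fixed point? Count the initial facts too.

15

Round 1 fires rule 2, rule 4, rule 10, giving cache_stale, compile_c, src_changed.
Round 2 fires rule 1, rule 5, rule 6, giving compile_b, run_integ, link_bin.
Round 3 fires rule 8, giving tag_release.
Round 4 fires rule 3, giving rollback_ready.
Round 5 fires rule 7, giving compile_a.
Closure: {cache_stale, compile_a, compile_b, compile_c, deploy_prod, format_ok, gen_docs, hdr_changed, link_bin, lint_clean, publish_ok, rollback_ready, run_integ, src_changed, tag_release} — 15 facts.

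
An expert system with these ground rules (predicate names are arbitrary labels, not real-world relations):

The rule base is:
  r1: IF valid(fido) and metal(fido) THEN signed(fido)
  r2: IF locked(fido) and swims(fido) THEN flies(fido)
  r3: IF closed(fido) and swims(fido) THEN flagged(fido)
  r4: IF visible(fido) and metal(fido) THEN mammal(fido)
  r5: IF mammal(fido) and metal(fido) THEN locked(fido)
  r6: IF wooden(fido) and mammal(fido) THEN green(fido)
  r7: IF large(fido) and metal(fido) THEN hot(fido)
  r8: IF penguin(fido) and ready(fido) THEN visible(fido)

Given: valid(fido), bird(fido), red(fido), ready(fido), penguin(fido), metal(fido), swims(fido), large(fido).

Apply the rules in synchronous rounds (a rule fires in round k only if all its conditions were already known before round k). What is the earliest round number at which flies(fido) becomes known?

4

Round 1 — r1, r7, r8, derive signed(fido), hot(fido), visible(fido).
Round 2 — r4, derive mammal(fido).
Round 3 — r5, derive locked(fido).
Round 4 — r2, derive flies(fido).
flies(fido) first appears in round 4.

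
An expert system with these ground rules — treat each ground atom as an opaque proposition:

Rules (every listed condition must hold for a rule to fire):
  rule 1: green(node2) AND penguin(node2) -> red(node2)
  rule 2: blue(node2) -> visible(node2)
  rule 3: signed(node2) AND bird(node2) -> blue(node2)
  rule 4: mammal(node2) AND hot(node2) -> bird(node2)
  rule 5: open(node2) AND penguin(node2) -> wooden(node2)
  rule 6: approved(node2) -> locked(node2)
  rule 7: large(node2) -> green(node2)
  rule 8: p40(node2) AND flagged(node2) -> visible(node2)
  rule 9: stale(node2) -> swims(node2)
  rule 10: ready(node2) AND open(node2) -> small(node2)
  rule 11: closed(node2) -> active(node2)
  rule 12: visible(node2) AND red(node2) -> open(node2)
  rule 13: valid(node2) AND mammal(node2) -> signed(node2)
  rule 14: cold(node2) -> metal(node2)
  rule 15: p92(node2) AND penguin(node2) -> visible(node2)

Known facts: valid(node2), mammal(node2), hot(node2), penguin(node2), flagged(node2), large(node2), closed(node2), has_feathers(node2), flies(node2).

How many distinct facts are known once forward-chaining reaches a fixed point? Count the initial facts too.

18

Round 1: rule 4 [mammal(node2) AND hot(node2) -> bird(node2)]; rule 7 [large(node2) -> green(node2)]; rule 11 [closed(node2) -> active(node2)]; rule 13 [valid(node2) AND mammal(node2) -> signed(node2)]. New: bird(node2), green(node2), active(node2), signed(node2).
Round 2: rule 1 [green(node2) AND penguin(node2) -> red(node2)]; rule 3 [signed(node2) AND bird(node2) -> blue(node2)]. New: red(node2), blue(node2).
Round 3: rule 2 [blue(node2) -> visible(node2)]. New: visible(node2).
Round 4: rule 12 [visible(node2) AND red(node2) -> open(node2)]. New: open(node2).
Round 5: rule 5 [open(node2) AND penguin(node2) -> wooden(node2)]. New: wooden(node2).
Closure: {active(node2), bird(node2), blue(node2), closed(node2), flagged(node2), flies(node2), green(node2), has_feathers(node2), hot(node2), large(node2), mammal(node2), open(node2), penguin(node2), red(node2), signed(node2), valid(node2), visible(node2), wooden(node2)} — 18 facts.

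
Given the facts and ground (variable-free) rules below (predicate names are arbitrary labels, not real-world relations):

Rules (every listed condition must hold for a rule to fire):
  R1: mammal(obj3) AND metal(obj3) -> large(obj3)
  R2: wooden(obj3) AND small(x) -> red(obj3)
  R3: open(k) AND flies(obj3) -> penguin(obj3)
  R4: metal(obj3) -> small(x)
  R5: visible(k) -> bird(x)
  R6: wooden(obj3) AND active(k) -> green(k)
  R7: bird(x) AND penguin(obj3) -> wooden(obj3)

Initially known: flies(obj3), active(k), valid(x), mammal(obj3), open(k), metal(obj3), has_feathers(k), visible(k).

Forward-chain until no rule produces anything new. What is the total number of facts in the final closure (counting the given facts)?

15

Round 1: R1 [mammal(obj3) AND metal(obj3) -> large(obj3)]; R3 [open(k) AND flies(obj3) -> penguin(obj3)]; R4 [metal(obj3) -> small(x)]; R5 [visible(k) -> bird(x)]. New: large(obj3), penguin(obj3), small(x), bird(x).
Round 2: R7 [bird(x) AND penguin(obj3) -> wooden(obj3)]. New: wooden(obj3).
Round 3: R2 [wooden(obj3) AND small(x) -> red(obj3)]; R6 [wooden(obj3) AND active(k) -> green(k)]. New: red(obj3), green(k).
Closure: {active(k), bird(x), flies(obj3), green(k), has_feathers(k), large(obj3), mammal(obj3), metal(obj3), open(k), penguin(obj3), red(obj3), small(x), valid(x), visible(k), wooden(obj3)} — 15 facts.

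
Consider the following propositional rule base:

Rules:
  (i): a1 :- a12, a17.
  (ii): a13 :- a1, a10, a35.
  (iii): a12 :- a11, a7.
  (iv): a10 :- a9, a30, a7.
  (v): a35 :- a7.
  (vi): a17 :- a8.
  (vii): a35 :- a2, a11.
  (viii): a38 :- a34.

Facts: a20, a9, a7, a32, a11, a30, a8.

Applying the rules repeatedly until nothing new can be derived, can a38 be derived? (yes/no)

[1] (iii) [a12 :- a11, a7.]; (iv) [a10 :- a9, a30, a7.]; (v) [a35 :- a7.]; (vi) [a17 :- a8.]. ⇒ new: a12, a10, a35, a17.
[2] (i) [a1 :- a12, a17.]. ⇒ new: a1.
[3] (ii) [a13 :- a1, a10, a35.]. ⇒ new: a13.
Fixed point reached. a38 is concluded only by (viii); (viii) needs a34 (never derived).

no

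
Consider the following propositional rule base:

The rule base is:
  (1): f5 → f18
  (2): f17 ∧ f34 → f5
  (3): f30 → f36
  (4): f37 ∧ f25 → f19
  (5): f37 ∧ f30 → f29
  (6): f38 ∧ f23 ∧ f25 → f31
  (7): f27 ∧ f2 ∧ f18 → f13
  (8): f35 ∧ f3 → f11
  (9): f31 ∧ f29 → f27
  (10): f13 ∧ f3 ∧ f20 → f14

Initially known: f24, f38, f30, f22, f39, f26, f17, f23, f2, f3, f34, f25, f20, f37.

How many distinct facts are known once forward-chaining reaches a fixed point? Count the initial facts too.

[1] (2) [f17 ∧ f34 → f5]; (3) [f30 → f36]; (4) [f37 ∧ f25 → f19]; (5) [f37 ∧ f30 → f29]; (6) [f38 ∧ f23 ∧ f25 → f31]. ⇒ new: f5, f36, f19, f29, f31.
[2] (1) [f5 → f18]; (9) [f31 ∧ f29 → f27]. ⇒ new: f18, f27.
[3] (7) [f27 ∧ f2 ∧ f18 → f13]. ⇒ new: f13.
[4] (10) [f13 ∧ f3 ∧ f20 → f14]. ⇒ new: f14.
Closure: {f13, f14, f17, f18, f19, f2, f20, f22, f23, f24, f25, f26, f27, f29, f3, f30, f31, f34, f36, f37, f38, f39, f5} — 23 facts.

23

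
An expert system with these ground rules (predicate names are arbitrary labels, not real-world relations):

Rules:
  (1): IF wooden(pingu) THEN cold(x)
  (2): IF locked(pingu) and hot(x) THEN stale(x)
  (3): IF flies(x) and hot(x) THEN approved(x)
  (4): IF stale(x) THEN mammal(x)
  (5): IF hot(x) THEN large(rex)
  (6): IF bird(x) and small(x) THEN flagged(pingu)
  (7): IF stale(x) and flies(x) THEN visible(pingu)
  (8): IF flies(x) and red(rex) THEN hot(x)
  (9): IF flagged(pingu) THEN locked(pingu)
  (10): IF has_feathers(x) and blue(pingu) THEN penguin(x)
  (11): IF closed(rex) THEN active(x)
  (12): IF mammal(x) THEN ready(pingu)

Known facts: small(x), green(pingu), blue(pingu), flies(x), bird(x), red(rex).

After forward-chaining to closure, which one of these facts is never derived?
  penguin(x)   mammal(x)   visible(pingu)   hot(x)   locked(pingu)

[1] (6) [IF bird(x) and small(x) THEN flagged(pingu)]; (8) [IF flies(x) and red(rex) THEN hot(x)]. ⇒ new: flagged(pingu), hot(x).
[2] (3) [IF flies(x) and hot(x) THEN approved(x)]; (5) [IF hot(x) THEN large(rex)]; (9) [IF flagged(pingu) THEN locked(pingu)]. ⇒ new: approved(x), large(rex), locked(pingu).
[3] (2) [IF locked(pingu) and hot(x) THEN stale(x)]. ⇒ new: stale(x).
[4] (4) [IF stale(x) THEN mammal(x)]; (7) [IF stale(x) and flies(x) THEN visible(pingu)]. ⇒ new: mammal(x), visible(pingu).
[5] (12) [IF mammal(x) THEN ready(pingu)]. ⇒ new: ready(pingu).
Derived: hot(x) (round 1), visible(pingu) (round 4), locked(pingu) (round 2), mammal(x) (round 4). penguin(x) never appears in any round.

penguin(x)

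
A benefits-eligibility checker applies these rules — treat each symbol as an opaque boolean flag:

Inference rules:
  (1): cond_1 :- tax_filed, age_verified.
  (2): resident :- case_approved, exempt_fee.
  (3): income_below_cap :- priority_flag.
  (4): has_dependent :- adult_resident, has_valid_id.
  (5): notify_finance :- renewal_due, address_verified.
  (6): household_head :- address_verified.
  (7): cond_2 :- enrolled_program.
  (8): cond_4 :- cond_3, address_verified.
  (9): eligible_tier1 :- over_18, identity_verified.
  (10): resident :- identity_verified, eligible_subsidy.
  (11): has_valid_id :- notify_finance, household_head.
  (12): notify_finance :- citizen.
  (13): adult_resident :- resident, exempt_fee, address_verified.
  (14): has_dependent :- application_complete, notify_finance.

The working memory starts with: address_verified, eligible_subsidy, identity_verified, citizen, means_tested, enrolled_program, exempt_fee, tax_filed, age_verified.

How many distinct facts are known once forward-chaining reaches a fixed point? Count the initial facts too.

17

[1] (1) [cond_1 :- tax_filed, age_verified.]; (6) [household_head :- address_verified.]; (7) [cond_2 :- enrolled_program.]; (10) [resident :- identity_verified, eligible_subsidy.]; (12) [notify_finance :- citizen.]. ⇒ new: cond_1, household_head, cond_2, resident, notify_finance.
[2] (11) [has_valid_id :- notify_finance, household_head.]; (13) [adult_resident :- resident, exempt_fee, address_verified.]. ⇒ new: has_valid_id, adult_resident.
[3] (4) [has_dependent :- adult_resident, has_valid_id.]. ⇒ new: has_dependent.
Closure: {address_verified, adult_resident, age_verified, citizen, cond_1, cond_2, eligible_subsidy, enrolled_program, exempt_fee, has_dependent, has_valid_id, household_head, identity_verified, means_tested, notify_finance, resident, tax_filed} — 17 facts.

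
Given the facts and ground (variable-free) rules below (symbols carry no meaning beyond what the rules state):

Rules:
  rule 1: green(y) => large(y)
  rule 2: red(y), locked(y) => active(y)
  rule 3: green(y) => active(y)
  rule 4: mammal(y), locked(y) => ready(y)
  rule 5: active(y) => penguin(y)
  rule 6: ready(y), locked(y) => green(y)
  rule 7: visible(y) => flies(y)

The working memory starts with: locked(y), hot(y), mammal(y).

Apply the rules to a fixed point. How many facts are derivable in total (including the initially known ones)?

Round 1 — rule 4, derive ready(y).
Round 2 — rule 6, derive green(y).
Round 3 — rule 1, rule 3, derive large(y), active(y).
Round 4 — rule 5, derive penguin(y).
Closure: {active(y), green(y), hot(y), large(y), locked(y), mammal(y), penguin(y), ready(y)} — 8 facts.

8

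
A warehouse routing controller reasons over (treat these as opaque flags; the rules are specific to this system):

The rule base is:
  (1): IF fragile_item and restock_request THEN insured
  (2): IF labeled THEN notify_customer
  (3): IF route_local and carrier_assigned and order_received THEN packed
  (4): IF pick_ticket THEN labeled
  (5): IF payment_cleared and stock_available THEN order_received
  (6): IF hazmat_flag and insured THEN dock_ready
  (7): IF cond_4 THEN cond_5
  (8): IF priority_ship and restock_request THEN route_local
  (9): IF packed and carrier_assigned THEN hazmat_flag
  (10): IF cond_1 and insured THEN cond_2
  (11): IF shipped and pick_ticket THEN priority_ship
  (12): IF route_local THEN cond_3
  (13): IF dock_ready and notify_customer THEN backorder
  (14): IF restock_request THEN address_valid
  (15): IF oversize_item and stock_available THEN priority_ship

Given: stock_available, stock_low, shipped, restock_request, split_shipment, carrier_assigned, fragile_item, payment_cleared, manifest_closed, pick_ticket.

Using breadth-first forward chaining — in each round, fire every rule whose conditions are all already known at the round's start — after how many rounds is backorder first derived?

[1] (1) [IF fragile_item and restock_request THEN insured]; (4) [IF pick_ticket THEN labeled]; (5) [IF payment_cleared and stock_available THEN order_received]; (11) [IF shipped and pick_ticket THEN priority_ship]; (14) [IF restock_request THEN address_valid]. ⇒ new: insured, labeled, order_received, priority_ship, address_valid.
[2] (2) [IF labeled THEN notify_customer]; (8) [IF priority_ship and restock_request THEN route_local]. ⇒ new: notify_customer, route_local.
[3] (3) [IF route_local and carrier_assigned and order_received THEN packed]; (12) [IF route_local THEN cond_3]. ⇒ new: packed, cond_3.
[4] (9) [IF packed and carrier_assigned THEN hazmat_flag]. ⇒ new: hazmat_flag.
[5] (6) [IF hazmat_flag and insured THEN dock_ready]. ⇒ new: dock_ready.
[6] (13) [IF dock_ready and notify_customer THEN backorder]. ⇒ new: backorder.
backorder first appears in round 6.

6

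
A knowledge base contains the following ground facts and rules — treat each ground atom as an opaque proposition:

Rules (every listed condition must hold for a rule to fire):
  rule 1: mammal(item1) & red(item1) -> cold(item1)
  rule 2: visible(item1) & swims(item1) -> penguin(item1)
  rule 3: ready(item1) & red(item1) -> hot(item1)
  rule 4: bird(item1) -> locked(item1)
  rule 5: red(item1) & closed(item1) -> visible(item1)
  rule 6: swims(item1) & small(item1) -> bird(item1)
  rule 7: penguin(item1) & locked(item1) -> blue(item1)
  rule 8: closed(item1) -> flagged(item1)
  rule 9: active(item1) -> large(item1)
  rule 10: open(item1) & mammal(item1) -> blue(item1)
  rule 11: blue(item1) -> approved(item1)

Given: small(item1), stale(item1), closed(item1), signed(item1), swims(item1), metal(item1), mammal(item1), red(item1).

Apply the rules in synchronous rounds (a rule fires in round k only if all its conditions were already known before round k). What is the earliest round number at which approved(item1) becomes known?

Round 1: rule 1 [mammal(item1) & red(item1) -> cold(item1)]; rule 5 [red(item1) & closed(item1) -> visible(item1)]; rule 6 [swims(item1) & small(item1) -> bird(item1)]; rule 8 [closed(item1) -> flagged(item1)]. Adds cold(item1), visible(item1), bird(item1), flagged(item1).
Round 2: rule 2 [visible(item1) & swims(item1) -> penguin(item1)]; rule 4 [bird(item1) -> locked(item1)]. Adds penguin(item1), locked(item1).
Round 3: rule 7 [penguin(item1) & locked(item1) -> blue(item1)]. Adds blue(item1).
Round 4: rule 11 [blue(item1) -> approved(item1)]. Adds approved(item1).
approved(item1) first appears in round 4.

4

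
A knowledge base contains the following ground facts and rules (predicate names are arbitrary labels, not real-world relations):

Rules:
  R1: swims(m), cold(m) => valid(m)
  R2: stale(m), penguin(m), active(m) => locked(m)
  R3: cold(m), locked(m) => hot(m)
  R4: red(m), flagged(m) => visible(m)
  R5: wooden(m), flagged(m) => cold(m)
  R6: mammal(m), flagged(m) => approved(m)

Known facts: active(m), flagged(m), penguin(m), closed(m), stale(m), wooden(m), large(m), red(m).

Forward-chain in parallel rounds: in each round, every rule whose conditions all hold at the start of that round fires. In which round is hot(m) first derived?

[1] R2 [stale(m), penguin(m), active(m) => locked(m)]; R4 [red(m), flagged(m) => visible(m)]; R5 [wooden(m), flagged(m) => cold(m)]. ⇒ new: locked(m), visible(m), cold(m).
[2] R3 [cold(m), locked(m) => hot(m)]. ⇒ new: hot(m).
hot(m) first appears in round 2.

2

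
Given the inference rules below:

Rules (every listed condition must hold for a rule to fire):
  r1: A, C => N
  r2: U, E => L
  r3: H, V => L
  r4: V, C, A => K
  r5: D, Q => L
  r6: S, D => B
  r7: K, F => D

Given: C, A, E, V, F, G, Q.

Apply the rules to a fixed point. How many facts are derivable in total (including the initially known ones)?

Round 1: r1 [A, C => N]; r4 [V, C, A => K]. New: N, K.
Round 2: r7 [K, F => D]. New: D.
Round 3: r5 [D, Q => L]. New: L.
Closure: {A, C, D, E, F, G, K, L, N, Q, V} — 11 facts.

11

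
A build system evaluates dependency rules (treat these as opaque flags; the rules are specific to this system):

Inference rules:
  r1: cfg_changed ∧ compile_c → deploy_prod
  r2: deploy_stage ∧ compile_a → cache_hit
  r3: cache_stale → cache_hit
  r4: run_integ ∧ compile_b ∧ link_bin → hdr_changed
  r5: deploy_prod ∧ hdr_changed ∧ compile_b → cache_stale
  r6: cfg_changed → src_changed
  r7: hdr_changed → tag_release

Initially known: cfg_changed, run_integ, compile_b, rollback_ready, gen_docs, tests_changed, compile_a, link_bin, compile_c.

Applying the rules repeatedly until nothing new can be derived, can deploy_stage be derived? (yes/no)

no

[1] r1 [cfg_changed ∧ compile_c → deploy_prod]; r4 [run_integ ∧ compile_b ∧ link_bin → hdr_changed]; r6 [cfg_changed → src_changed]. ⇒ new: deploy_prod, hdr_changed, src_changed.
[2] r5 [deploy_prod ∧ hdr_changed ∧ compile_b → cache_stale]; r7 [hdr_changed → tag_release]. ⇒ new: cache_stale, tag_release.
[3] r3 [cache_stale → cache_hit]. ⇒ new: cache_hit.
Fixed point reached. No rule has deploy_stage as a consequent, and it is not given.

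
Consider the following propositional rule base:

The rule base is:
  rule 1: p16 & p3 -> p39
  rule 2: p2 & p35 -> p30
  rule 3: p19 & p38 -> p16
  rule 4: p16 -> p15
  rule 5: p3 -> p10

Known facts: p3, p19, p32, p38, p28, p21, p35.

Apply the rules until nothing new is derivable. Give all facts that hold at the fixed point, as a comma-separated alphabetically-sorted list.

p10, p15, p16, p19, p21, p28, p3, p32, p35, p38, p39

Round 1 — rule 3, rule 5, derive p16, p10.
Round 2 — rule 1, rule 4, derive p39, p15.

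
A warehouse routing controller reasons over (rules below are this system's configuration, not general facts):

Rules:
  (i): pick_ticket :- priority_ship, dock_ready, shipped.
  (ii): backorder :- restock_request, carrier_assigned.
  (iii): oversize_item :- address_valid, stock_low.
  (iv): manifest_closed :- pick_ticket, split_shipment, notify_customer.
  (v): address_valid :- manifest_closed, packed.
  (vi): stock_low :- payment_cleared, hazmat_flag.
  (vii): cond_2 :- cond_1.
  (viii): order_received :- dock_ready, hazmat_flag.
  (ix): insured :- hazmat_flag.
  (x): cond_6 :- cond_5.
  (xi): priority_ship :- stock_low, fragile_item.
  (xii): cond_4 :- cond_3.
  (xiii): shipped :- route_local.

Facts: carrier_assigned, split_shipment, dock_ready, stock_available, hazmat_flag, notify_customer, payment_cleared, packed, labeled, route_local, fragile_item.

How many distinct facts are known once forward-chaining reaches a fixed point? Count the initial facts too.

Round 1 — (vi), (viii), (ix), (xiii), derive stock_low, order_received, insured, shipped.
Round 2 — (xi), derive priority_ship.
Round 3 — (i), derive pick_ticket.
Round 4 — (iv), derive manifest_closed.
Round 5 — (v), derive address_valid.
Round 6 — (iii), derive oversize_item.
Closure: {address_valid, carrier_assigned, dock_ready, fragile_item, hazmat_flag, insured, labeled, manifest_closed, notify_customer, order_received, oversize_item, packed, payment_cleared, pick_ticket, priority_ship, route_local, shipped, split_shipment, stock_available, stock_low} — 20 facts.

20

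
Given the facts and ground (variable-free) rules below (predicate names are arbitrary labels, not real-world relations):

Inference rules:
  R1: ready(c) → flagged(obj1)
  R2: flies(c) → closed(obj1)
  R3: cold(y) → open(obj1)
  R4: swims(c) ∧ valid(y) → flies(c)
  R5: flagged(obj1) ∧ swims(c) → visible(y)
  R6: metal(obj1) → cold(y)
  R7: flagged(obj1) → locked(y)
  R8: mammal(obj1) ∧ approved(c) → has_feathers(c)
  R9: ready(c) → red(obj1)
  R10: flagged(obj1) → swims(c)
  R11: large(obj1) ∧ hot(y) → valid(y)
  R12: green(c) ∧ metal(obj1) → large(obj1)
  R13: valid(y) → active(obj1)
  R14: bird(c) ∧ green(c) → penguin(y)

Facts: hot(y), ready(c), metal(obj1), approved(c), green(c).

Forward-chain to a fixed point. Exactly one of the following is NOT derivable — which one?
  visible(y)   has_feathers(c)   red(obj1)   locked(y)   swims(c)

has_feathers(c)

[1] R1 [ready(c) → flagged(obj1)]; R6 [metal(obj1) → cold(y)]; R9 [ready(c) → red(obj1)]; R12 [green(c) ∧ metal(obj1) → large(obj1)]. ⇒ new: flagged(obj1), cold(y), red(obj1), large(obj1).
[2] R3 [cold(y) → open(obj1)]; R7 [flagged(obj1) → locked(y)]; R10 [flagged(obj1) → swims(c)]; R11 [large(obj1) ∧ hot(y) → valid(y)]. ⇒ new: open(obj1), locked(y), swims(c), valid(y).
[3] R4 [swims(c) ∧ valid(y) → flies(c)]; R5 [flagged(obj1) ∧ swims(c) → visible(y)]; R13 [valid(y) → active(obj1)]. ⇒ new: flies(c), visible(y), active(obj1).
[4] R2 [flies(c) → closed(obj1)]. ⇒ new: closed(obj1).
Derived: visible(y) (round 3), locked(y) (round 2), red(obj1) (round 1), swims(c) (round 2). has_feathers(c) never appears in any round.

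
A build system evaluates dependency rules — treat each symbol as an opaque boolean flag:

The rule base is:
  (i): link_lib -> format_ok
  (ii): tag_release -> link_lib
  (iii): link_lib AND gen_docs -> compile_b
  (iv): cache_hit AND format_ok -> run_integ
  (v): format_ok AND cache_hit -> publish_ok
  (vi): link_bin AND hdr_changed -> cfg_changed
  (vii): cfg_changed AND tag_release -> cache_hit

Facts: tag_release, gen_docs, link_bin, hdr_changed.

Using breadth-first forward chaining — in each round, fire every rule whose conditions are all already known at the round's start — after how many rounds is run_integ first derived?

3

Round 1: (ii) [tag_release -> link_lib]; (vi) [link_bin AND hdr_changed -> cfg_changed]. Adds link_lib, cfg_changed.
Round 2: (i) [link_lib -> format_ok]; (iii) [link_lib AND gen_docs -> compile_b]; (vii) [cfg_changed AND tag_release -> cache_hit]. Adds format_ok, compile_b, cache_hit.
Round 3: (iv) [cache_hit AND format_ok -> run_integ]; (v) [format_ok AND cache_hit -> publish_ok]. Adds run_integ, publish_ok.
run_integ first appears in round 3.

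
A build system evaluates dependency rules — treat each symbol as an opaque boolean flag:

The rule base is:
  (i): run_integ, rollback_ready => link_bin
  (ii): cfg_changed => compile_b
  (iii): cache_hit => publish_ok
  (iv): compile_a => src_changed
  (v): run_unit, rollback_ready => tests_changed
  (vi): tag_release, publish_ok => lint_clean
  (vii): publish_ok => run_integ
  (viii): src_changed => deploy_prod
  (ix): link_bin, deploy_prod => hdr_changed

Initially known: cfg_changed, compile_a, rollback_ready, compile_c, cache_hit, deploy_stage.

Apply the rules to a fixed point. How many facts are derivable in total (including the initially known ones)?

Round 1: (ii) [cfg_changed => compile_b]; (iii) [cache_hit => publish_ok]; (iv) [compile_a => src_changed]. Adds compile_b, publish_ok, src_changed.
Round 2: (vii) [publish_ok => run_integ]; (viii) [src_changed => deploy_prod]. Adds run_integ, deploy_prod.
Round 3: (i) [run_integ, rollback_ready => link_bin]. Adds link_bin.
Round 4: (ix) [link_bin, deploy_prod => hdr_changed]. Adds hdr_changed.
Closure: {cache_hit, cfg_changed, compile_a, compile_b, compile_c, deploy_prod, deploy_stage, hdr_changed, link_bin, publish_ok, rollback_ready, run_integ, src_changed} — 13 facts.

13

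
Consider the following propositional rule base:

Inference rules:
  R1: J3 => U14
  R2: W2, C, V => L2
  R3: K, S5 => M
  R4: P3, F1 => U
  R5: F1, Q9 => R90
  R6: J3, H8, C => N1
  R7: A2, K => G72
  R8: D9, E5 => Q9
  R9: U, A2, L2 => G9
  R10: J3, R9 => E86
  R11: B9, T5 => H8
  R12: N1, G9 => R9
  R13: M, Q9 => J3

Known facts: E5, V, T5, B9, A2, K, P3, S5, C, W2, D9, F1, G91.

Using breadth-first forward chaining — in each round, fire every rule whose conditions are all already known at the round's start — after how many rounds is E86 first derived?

5

Round 1 fires R2, R3, R4, R7, R8, R11, giving L2, M, U, G72, Q9, H8.
Round 2 fires R5, R9, R13, giving R90, G9, J3.
Round 3 fires R1, R6, giving U14, N1.
Round 4 fires R12, giving R9.
Round 5 fires R10, giving E86.
E86 first appears in round 5.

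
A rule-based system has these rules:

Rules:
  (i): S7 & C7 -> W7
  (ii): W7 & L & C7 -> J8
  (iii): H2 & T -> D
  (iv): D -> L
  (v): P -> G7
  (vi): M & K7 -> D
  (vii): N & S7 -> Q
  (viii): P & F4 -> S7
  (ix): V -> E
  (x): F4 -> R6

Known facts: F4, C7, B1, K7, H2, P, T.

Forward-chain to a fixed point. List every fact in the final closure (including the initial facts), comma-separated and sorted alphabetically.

Round 1 fires (iii), (v), (viii), (x), giving D, G7, S7, R6.
Round 2 fires (i), (iv), giving W7, L.
Round 3 fires (ii), giving J8.

B1, C7, D, F4, G7, H2, J8, K7, L, P, R6, S7, T, W7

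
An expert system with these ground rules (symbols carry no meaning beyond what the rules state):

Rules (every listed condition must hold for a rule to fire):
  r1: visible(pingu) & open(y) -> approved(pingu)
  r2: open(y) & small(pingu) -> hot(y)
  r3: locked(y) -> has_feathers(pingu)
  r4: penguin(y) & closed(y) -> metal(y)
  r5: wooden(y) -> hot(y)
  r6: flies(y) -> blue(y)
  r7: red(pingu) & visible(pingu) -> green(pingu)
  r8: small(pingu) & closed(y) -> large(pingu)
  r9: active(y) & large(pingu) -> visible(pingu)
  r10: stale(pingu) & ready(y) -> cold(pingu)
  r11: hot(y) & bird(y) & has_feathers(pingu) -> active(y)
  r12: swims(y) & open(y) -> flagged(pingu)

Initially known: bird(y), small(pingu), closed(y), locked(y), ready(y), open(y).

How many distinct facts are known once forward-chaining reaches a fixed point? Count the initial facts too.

Round 1 — r2, r3, r8, derive hot(y), has_feathers(pingu), large(pingu).
Round 2 — r11, derive active(y).
Round 3 — r9, derive visible(pingu).
Round 4 — r1, derive approved(pingu).
Closure: {active(y), approved(pingu), bird(y), closed(y), has_feathers(pingu), hot(y), large(pingu), locked(y), open(y), ready(y), small(pingu), visible(pingu)} — 12 facts.

12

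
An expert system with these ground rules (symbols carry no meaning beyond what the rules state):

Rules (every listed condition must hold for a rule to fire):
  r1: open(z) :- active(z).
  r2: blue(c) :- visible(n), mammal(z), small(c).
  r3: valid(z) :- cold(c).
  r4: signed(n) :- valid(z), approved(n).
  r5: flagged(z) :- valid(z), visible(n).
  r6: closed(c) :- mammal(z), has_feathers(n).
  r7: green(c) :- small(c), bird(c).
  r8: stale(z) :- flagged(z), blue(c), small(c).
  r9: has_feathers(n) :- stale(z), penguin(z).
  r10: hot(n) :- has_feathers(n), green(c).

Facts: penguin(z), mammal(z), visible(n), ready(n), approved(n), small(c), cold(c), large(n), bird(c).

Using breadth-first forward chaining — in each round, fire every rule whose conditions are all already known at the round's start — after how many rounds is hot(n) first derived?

Round 1: r2 [blue(c) :- visible(n), mammal(z), small(c).]; r3 [valid(z) :- cold(c).]; r7 [green(c) :- small(c), bird(c).]. New: blue(c), valid(z), green(c).
Round 2: r4 [signed(n) :- valid(z), approved(n).]; r5 [flagged(z) :- valid(z), visible(n).]. New: signed(n), flagged(z).
Round 3: r8 [stale(z) :- flagged(z), blue(c), small(c).]. New: stale(z).
Round 4: r9 [has_feathers(n) :- stale(z), penguin(z).]. New: has_feathers(n).
Round 5: r6 [closed(c) :- mammal(z), has_feathers(n).]; r10 [hot(n) :- has_feathers(n), green(c).]. New: closed(c), hot(n).
hot(n) first appears in round 5.

5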